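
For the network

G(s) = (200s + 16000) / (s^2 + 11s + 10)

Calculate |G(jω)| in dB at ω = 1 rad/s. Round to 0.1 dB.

61.0 dB

Substitute s = j1:
Numerator: 200(j1) + 16000 = 16000 + j200
Denominator: (j1)^2 + 11(j1) + 10 = 9 + j11
|N| = √(16000² + 200²) ≈ 16001, ∠N ≈ 0.72°
|D| = √(9² + 11²) ≈ 14.213, ∠D ≈ 50.71°
|G| = 16001 / 14.213 ≈ 1125.8
Gain = 20 log₁₀(1125.8) ≈ 61.03 dB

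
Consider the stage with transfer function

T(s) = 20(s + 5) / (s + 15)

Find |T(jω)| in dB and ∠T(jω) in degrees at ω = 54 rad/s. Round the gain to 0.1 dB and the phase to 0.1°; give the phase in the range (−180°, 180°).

At s = jω = j54:
zero (s+5): 5 + j54 → |·| = √(5²+54²) = √2941 ≈ 54.231, ∠ = arctan(54/5) ≈ 84.71°
pole (s+15): 15 + j54 → |·| = √(15²+54²) = √3141 ≈ 56.045, ∠ = arctan(54/15) ≈ 74.48°
|T| = 20 · 54.231 / 56.045 ≈ 19.353
Gain = 20 log₁₀(19.353) ≈ 25.73 dB
∠T = 84.71° − 74.48° = 10.23°

25.7 dB, 10.2°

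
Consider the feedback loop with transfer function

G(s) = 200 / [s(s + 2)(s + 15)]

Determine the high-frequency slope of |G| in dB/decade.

-60 dB/decade

Each pole contributes −20 dB/decade at high frequency; each zero contributes +20 dB/decade.
Net: 0 zero(s) − 3 pole(s) → -60 dB/decade.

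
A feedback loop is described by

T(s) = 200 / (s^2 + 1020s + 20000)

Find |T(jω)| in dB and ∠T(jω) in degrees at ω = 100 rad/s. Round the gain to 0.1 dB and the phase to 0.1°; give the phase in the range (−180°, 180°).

-54.2 dB, -84.4°

Substitute s = j100:
Numerator: 200 = 200 + j0
Denominator: (j100)^2 + 1020(j100) + 20000 = 10000 + j102000
|N| = √(200² + 0²) ≈ 200, ∠N ≈ 0.00°
|D| = √(10000² + 102000²) ≈ 1.0249e+05, ∠D ≈ 84.40°
|T| = 200 / 1.0249e+05 ≈ 0.0019514
Gain = 20 log₁₀(0.0019514) ≈ -54.19 dB
∠T = 0.00° − 84.40° = -84.40°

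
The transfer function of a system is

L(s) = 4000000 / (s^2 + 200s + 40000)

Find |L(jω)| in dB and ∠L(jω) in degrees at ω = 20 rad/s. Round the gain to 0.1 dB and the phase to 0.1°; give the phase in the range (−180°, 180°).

At s = jω = j20:
quadratic: (j20)² + 200·j20 + 40000 = 39600 + j4000 → |·| ≈ 39802, ∠ ≈ 5.77°
|L| = 4000000 / 39802 ≈ 100.5
Gain = 20 log₁₀(100.5) ≈ 40.04 dB
∠L = 0.00° − 5.77° = -5.77°

40.0 dB, -5.8°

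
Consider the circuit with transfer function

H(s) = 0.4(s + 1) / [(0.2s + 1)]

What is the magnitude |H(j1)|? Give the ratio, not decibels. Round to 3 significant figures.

At ω = 1 rad/s:
zero (1 + j1·1) = 1 + j1 → |·| ≈ 1.4142, ∠ ≈ 45.00°
pole (1 + j1·0.2) = 1 + j0.2 → |·| ≈ 1.0198, ∠ ≈ 11.31°
|H| = 0.4 · 1.4142 / (1.0198) ≈ 0.5547

0.555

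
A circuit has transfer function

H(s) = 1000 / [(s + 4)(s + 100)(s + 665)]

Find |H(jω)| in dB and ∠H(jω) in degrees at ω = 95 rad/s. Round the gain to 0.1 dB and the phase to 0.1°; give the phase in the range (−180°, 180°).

At s = jω = j95:
pole (s+4): 4 + j95 → |·| = √(4²+95²) = √9041 ≈ 95.084, ∠ = arctan(95/4) ≈ 87.59°
pole (s+100): 100 + j95 → |·| = √(100²+95²) = √19025 ≈ 137.93, ∠ = arctan(95/100) ≈ 43.53°
pole (s+665): 665 + j95 → |·| = √(665²+95²) = √451250 ≈ 671.75, ∠ = arctan(95/665) ≈ 8.13°
|H| = 1000 / 8.81e+06 ≈ 0.00011351
Gain = 20 log₁₀(0.00011351) ≈ -78.90 dB
∠H = 0.00° − 139.25° = -139.25°

-78.9 dB, -139.3°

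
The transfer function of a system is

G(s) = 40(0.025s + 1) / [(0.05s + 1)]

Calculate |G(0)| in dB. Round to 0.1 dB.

G(0) = 40 · 1 / 1 = 40
20 log₁₀(40) ≈ 32.04 dB

32.0 dB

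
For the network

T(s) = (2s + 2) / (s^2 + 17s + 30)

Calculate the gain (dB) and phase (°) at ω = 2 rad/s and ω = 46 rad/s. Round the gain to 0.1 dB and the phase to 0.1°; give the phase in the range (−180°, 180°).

Substitute s = j2:
Numerator: 2(j2) + 2 = 2 + j4
Denominator: (j2)^2 + 17(j2) + 30 = 26 + j34
|N| = √(2² + 4²) ≈ 4.4721, ∠N ≈ 63.43°
|D| = √(26² + 34²) ≈ 42.802, ∠D ≈ 52.59°
|T| = 4.4721 / 42.802 ≈ 0.10448
Gain = 20 log₁₀(0.10448) ≈ -19.62 dB
∠T = 63.43° − 52.59° = 10.84°

Substitute s = j46:
Numerator: 2(j46) + 2 = 2 + j92
Denominator: (j46)^2 + 17(j46) + 30 = -2086 + j782
|N| = √(2² + 92²) ≈ 92.022, ∠N ≈ 88.75°
|D| = √(2086² + 782²) ≈ 2227.8, ∠D ≈ 159.45°
|T| = 92.022 / 2227.8 ≈ 0.041306
Gain = 20 log₁₀(0.041306) ≈ -27.68 dB
∠T = 88.75° − 159.45° = -70.70°

ω = 2: -19.6 dB, 10.8°; ω = 46: -27.7 dB, -70.7°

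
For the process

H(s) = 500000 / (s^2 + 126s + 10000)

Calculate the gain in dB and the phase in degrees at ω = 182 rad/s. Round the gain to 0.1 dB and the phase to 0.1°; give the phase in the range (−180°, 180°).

23.7 dB, -135.2°

At s = jω = j182:
quadratic: (j182)² + 126·j182 + 10000 = -23124 + j22932 → |·| ≈ 32567, ∠ ≈ 135.24°
|H| = 500000 / 32567 ≈ 15.353
Gain = 20 log₁₀(15.353) ≈ 23.72 dB
∠H = 0.00° − 135.24° = -135.24°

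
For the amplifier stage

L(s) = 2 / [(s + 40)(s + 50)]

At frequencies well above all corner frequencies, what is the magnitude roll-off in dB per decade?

-40 dB/decade

Each pole contributes −20 dB/decade at high frequency; each zero contributes +20 dB/decade.
Net: 0 zero(s) − 2 pole(s) → -40 dB/decade.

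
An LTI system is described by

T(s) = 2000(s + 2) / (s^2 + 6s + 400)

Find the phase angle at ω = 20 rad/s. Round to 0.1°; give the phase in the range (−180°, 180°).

At s = jω = j20:
zero (s+2): 2 + j20 → |·| = √(2²+20²) = √404 ≈ 20.1, ∠ = arctan(20/2) ≈ 84.29°
quadratic: (j20)² + 6·j20 + 400 = 0 + j120 → |·| ≈ 120, ∠ ≈ 90.00°
∠T = 84.29° − 90.00° = -5.71°

-5.7°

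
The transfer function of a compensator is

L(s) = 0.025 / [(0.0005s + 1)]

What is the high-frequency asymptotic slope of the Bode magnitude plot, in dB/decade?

Each pole contributes −20 dB/decade at high frequency; each zero contributes +20 dB/decade.
Net: 0 zero(s) − 1 pole(s) → -20 dB/decade.

-20 dB/decade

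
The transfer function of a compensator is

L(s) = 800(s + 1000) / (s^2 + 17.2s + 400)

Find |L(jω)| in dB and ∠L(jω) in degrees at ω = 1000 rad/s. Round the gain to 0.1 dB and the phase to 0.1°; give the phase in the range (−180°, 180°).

1.1 dB, -134.0°

At s = jω = j1000:
zero (s+1000): 1000 + j1000 → |·| = √(1000²+1000²) = √2000000 ≈ 1414.2, ∠ = arctan(1000/1000) ≈ 45.00°
quadratic: (j1000)² + 17.2·j1000 + 400 = -999600 + j17200 → |·| ≈ 9.9975e+05, ∠ ≈ 179.01°
|L| = 800 · 1414.2 / 9.9975e+05 ≈ 1.1316
Gain = 20 log₁₀(1.1316) ≈ 1.07 dB
∠L = 45.00° − 179.01° = -134.01°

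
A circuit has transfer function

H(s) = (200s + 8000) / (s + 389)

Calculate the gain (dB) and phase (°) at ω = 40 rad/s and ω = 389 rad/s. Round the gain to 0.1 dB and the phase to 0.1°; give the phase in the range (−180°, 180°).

Substitute s = j40:
Numerator: 200(j40) + 8000 = 8000 + j8000
Denominator: (j40) + 389 = 389 + j40
|N| = √(8000² + 8000²) ≈ 11314, ∠N ≈ 45.00°
|D| = √(389² + 40²) ≈ 391.05, ∠D ≈ 5.87°
|H| = 11314 / 391.05 ≈ 28.932
Gain = 20 log₁₀(28.932) ≈ 29.23 dB
∠H = 45.00° − 5.87° = 39.13°

Substitute s = j389:
Numerator: 200(j389) + 8000 = 8000 + j77800
Denominator: (j389) + 389 = 389 + j389
|N| = √(8000² + 77800²) ≈ 78210, ∠N ≈ 84.13°
|D| = √(389² + 389²) ≈ 550.13, ∠D ≈ 45.00°
|H| = 78210 / 550.13 ≈ 142.17
Gain = 20 log₁₀(142.17) ≈ 43.06 dB
∠H = 84.13° − 45.00° = 39.13°

ω = 40: 29.2 dB, 39.1°; ω = 389: 43.1 dB, 39.1°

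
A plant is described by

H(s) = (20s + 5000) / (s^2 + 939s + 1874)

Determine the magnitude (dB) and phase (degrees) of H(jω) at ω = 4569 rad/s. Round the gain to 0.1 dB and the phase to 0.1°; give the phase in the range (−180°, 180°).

-47.3 dB, -81.5°

Substitute s = j4569:
Numerator: 20(j4569) + 5000 = 5000 + j91380
Denominator: (j4569)^2 + 939(j4569) + 1874 = -20873887 + j4290291
|N| = √(5000² + 91380²) ≈ 91517, ∠N ≈ 86.87°
|D| = √(20873887² + 4290291²) ≈ 2.131e+07, ∠D ≈ 168.39°
|H| = 91517 / 2.131e+07 ≈ 0.0042946
Gain = 20 log₁₀(0.0042946) ≈ -47.34 dB
∠H = 86.87° − 168.39° = -81.52°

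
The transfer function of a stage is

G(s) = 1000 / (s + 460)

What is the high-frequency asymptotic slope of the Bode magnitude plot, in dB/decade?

-20 dB/decade

Each pole contributes −20 dB/decade at high frequency; each zero contributes +20 dB/decade.
Net: 0 zero(s) − 1 pole(s) → -20 dB/decade.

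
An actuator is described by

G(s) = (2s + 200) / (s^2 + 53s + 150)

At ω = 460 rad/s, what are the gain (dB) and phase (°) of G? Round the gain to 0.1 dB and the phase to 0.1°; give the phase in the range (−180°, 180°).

Substitute s = j460:
Numerator: 2(j460) + 200 = 200 + j920
Denominator: (j460)^2 + 53(j460) + 150 = -211450 + j24380
|N| = √(200² + 920²) ≈ 941.49, ∠N ≈ 77.74°
|D| = √(211450² + 24380²) ≈ 2.1285e+05, ∠D ≈ 173.42°
|G| = 941.49 / 2.1285e+05 ≈ 0.0044233
Gain = 20 log₁₀(0.0044233) ≈ -47.09 dB
∠G = 77.74° − 173.42° = -95.68°

-47.1 dB, -95.7°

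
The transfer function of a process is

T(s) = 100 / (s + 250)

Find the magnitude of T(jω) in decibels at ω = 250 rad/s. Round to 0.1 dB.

-11.0 dB

Substitute s = j250:
Numerator: 100 = 100 + j0
Denominator: (j250) + 250 = 250 + j250
|N| = √(100² + 0²) ≈ 100, ∠N ≈ 0.00°
|D| = √(250² + 250²) ≈ 353.55, ∠D ≈ 45.00°
|T| = 100 / 353.55 ≈ 0.28285
Gain = 20 log₁₀(0.28285) ≈ -10.97 dB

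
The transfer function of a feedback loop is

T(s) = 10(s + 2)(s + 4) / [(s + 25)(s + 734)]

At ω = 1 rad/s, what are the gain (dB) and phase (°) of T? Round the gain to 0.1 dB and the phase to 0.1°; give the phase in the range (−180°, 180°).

-46.0 dB, 38.2°

At s = jω = j1:
zero (s+2): 2 + j1 → |·| = √(2²+1²) = √5 ≈ 2.2361, ∠ = arctan(1/2) ≈ 26.57°
zero (s+4): 4 + j1 → |·| = √(4²+1²) = √17 ≈ 4.1231, ∠ = arctan(1/4) ≈ 14.04°
pole (s+25): 25 + j1 → |·| = √(25²+1²) = √626 ≈ 25.02, ∠ = arctan(1/25) ≈ 2.29°
pole (s+734): 734 + j1 → |·| = √(734²+1²) = √538757 ≈ 734, ∠ = arctan(1/734) ≈ 0.08°
|T| = 10 · 9.2197 / 18365 ≈ 0.0050203
Gain = 20 log₁₀(0.0050203) ≈ -45.99 dB
∠T = 40.61° − 2.37° = 38.24°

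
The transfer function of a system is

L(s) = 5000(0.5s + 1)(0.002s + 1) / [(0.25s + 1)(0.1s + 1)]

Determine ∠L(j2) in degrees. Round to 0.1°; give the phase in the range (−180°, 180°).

At ω = 2 rad/s:
zero (1 + j2·0.5) = 1 + j1 → |·| ≈ 1.4142, ∠ ≈ 45.00°
zero (1 + j2·0.002) = 1 + j0.004 → |·| ≈ 1, ∠ ≈ 0.23°
pole (1 + j2·0.25) = 1 + j0.5 → |·| ≈ 1.118, ∠ ≈ 26.57°
pole (1 + j2·0.1) = 1 + j0.2 → |·| ≈ 1.0198, ∠ ≈ 11.31°
∠L = (45.00° + 0.23°) − (26.57° + 11.31°) = 7.35°

7.4°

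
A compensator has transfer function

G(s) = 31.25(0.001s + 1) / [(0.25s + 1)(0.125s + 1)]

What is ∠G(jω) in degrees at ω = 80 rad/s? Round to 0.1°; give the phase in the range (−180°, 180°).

-166.9°

At ω = 80 rad/s:
zero (1 + j80·0.001) = 1 + j0.08 → |·| ≈ 1.0032, ∠ ≈ 4.57°
pole (1 + j80·0.25) = 1 + j20 → |·| ≈ 20.025, ∠ ≈ 87.14°
pole (1 + j80·0.125) = 1 + j10 → |·| ≈ 10.05, ∠ ≈ 84.29°
∠G = (4.57°) − (87.14° + 84.29°) = -166.86°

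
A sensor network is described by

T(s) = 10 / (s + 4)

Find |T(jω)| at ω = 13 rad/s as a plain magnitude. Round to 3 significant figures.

Substitute s = j13:
Numerator: 10 = 10 + j0
Denominator: (j13) + 4 = 4 + j13
|N| = √(10² + 0²) ≈ 10, ∠N ≈ 0.00°
|D| = √(4² + 13²) ≈ 13.601, ∠D ≈ 72.90°
|T| = 10 / 13.601 ≈ 0.73524

0.735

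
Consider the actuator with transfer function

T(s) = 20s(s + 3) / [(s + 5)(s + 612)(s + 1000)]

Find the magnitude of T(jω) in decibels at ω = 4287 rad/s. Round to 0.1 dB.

At s = jω = j4287:
zero (s+3): 3 + j4287 → |·| = √(3²+4287²) = √18378378 ≈ 4287, ∠ = arctan(4287/3) ≈ 89.96°
zero at origin: s = j4287 → |·| = 4287, ∠ = 90.00°
pole (s+5): 5 + j4287 → |·| = √(5²+4287²) = √18378394 ≈ 4287, ∠ = arctan(4287/5) ≈ 89.93°
pole (s+612): 612 + j4287 → |·| = √(612²+4287²) = √18752913 ≈ 4330.5, ∠ = arctan(4287/612) ≈ 81.88°
pole (s+1000): 1000 + j4287 → |·| = √(1000²+4287²) = √19378369 ≈ 4402.1, ∠ = arctan(4287/1000) ≈ 76.87°
|T| = 20 · 1.8378e+07 / 8.1724e+10 ≈ 0.0044976
Gain = 20 log₁₀(0.0044976) ≈ -46.94 dB

-46.9 dB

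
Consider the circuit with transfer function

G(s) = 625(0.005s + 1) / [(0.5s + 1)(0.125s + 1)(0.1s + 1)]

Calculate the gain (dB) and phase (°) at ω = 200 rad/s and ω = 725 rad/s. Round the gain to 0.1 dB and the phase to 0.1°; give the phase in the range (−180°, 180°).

ω = 200: -35.1 dB, 140.7°; ω = 725: -60.1 dB, 166.2°

At ω = 200 rad/s:
zero (1 + j200·0.005) = 1 + j1 → |·| ≈ 1.4142, ∠ ≈ 45.00°
pole (1 + j200·0.5) = 1 + j100 → |·| ≈ 100, ∠ ≈ 89.43°
pole (1 + j200·0.125) = 1 + j25 → |·| ≈ 25.02, ∠ ≈ 87.71°
pole (1 + j200·0.1) = 1 + j20 → |·| ≈ 20.025, ∠ ≈ 87.14°
|G| = 625 · 1.4142 / (100 · 25.02 · 20.025) ≈ 0.017641
Gain = 20 log₁₀(0.017641) ≈ -35.07 dB
∠G = (45.00°) − (89.43° + 87.71° + 87.14°) = -219.28° ≡ 140.72° (principal value)

At ω = 725 rad/s:
zero (1 + j725·0.005) = 1 + j3.625 → |·| ≈ 3.7604, ∠ ≈ 74.58°
pole (1 + j725·0.5) = 1 + j362.5 → |·| ≈ 362.5, ∠ ≈ 89.84°
pole (1 + j725·0.125) = 1 + j90.625 → |·| ≈ 90.631, ∠ ≈ 89.37°
pole (1 + j725·0.1) = 1 + j72.5 → |·| ≈ 72.507, ∠ ≈ 89.21°
|G| = 625 · 3.7604 / (362.5 · 90.631 · 72.507) ≈ 0.00098662
Gain = 20 log₁₀(0.00098662) ≈ -60.12 dB
∠G = (74.58°) − (89.84° + 89.37° + 89.21°) = -193.84° ≡ 166.16° (principal value)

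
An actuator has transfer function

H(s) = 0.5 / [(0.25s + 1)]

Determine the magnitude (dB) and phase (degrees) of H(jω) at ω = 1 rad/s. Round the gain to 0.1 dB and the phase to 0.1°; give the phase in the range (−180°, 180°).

At ω = 1 rad/s:
pole (1 + j1·0.25) = 1 + j0.25 → |·| ≈ 1.0308, ∠ ≈ 14.04°
|H| = 0.5 · 1 / (1.0308) ≈ 0.48506
Gain = 20 log₁₀(0.48506) ≈ -6.28 dB
∠H = (0°) − (14.04°) = -14.04°

-6.3 dB, -14.0°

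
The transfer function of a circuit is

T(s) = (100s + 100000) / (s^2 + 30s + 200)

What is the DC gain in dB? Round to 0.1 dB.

T(0) = 100000 / 200 = 500
20 log₁₀(500) ≈ 53.98 dB

54.0 dB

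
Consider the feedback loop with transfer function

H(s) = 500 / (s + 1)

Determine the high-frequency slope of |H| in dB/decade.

Each pole contributes −20 dB/decade at high frequency; each zero contributes +20 dB/decade.
Net: 0 zero(s) − 1 pole(s) → -20 dB/decade.

-20 dB/decade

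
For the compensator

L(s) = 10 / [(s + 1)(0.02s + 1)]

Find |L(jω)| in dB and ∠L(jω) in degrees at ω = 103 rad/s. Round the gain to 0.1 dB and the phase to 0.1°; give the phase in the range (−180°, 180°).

At ω = 103 rad/s:
pole (1 + j103·1) = 1 + j103 → |·| ≈ 103, ∠ ≈ 89.44°
pole (1 + j103·0.02) = 1 + j2.06 → |·| ≈ 2.2899, ∠ ≈ 64.11°
|L| = 10 · 1 / (103 · 2.2899) ≈ 0.042398
Gain = 20 log₁₀(0.042398) ≈ -27.45 dB
∠L = (0°) − (89.44° + 64.11°) = -153.55°

-27.5 dB, -153.6°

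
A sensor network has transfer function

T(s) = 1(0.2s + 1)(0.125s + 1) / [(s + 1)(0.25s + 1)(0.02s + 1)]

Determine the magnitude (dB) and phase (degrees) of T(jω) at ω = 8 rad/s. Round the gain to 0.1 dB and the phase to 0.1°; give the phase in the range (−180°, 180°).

At ω = 8 rad/s:
zero (1 + j8·0.2) = 1 + j1.6 → |·| ≈ 1.8868, ∠ ≈ 57.99°
zero (1 + j8·0.125) = 1 + j1 → |·| ≈ 1.4142, ∠ ≈ 45.00°
pole (1 + j8·1) = 1 + j8 → |·| ≈ 8.0623, ∠ ≈ 82.87°
pole (1 + j8·0.25) = 1 + j2 → |·| ≈ 2.2361, ∠ ≈ 63.43°
pole (1 + j8·0.02) = 1 + j0.16 → |·| ≈ 1.0127, ∠ ≈ 9.09°
|T| = 1 · 1.8868 · 1.4142 / (8.0623 · 2.2361 · 1.0127) ≈ 0.14615
Gain = 20 log₁₀(0.14615) ≈ -16.70 dB
∠T = (57.99° + 45.00°) − (82.87° + 63.43° + 9.09°) = -52.40°

-16.7 dB, -52.4°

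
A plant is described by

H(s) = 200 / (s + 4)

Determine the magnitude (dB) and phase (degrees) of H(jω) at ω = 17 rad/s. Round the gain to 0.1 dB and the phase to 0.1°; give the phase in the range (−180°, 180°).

21.2 dB, -76.8°

At s = jω = j17:
pole (s+4): 4 + j17 → |·| = √(4²+17²) = √305 ≈ 17.464, ∠ = arctan(17/4) ≈ 76.76°
|H| = 200 / 17.464 ≈ 11.452
Gain = 20 log₁₀(11.452) ≈ 21.18 dB
∠H = 0.00° − 76.76° = -76.76°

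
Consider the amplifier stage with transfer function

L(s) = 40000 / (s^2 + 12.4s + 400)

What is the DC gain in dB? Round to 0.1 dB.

40.0 dB

L(0) = 40000 / 400 = 100
20 log₁₀(100) ≈ 40.00 dB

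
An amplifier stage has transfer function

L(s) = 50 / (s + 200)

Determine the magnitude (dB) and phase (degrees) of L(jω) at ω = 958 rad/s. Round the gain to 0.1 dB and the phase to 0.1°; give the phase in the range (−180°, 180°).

At s = jω = j958:
pole (s+200): 200 + j958 → |·| = √(200²+958²) = √957764 ≈ 978.65, ∠ = arctan(958/200) ≈ 78.21°
|L| = 50 / 978.65 ≈ 0.051091
Gain = 20 log₁₀(0.051091) ≈ -25.83 dB
∠L = 0.00° − 78.21° = -78.21°

-25.8 dB, -78.2°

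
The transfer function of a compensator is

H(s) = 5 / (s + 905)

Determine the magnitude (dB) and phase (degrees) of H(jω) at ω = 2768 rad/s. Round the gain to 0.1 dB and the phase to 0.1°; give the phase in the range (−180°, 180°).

-55.3 dB, -71.9°

Substitute s = j2768:
Numerator: 5 = 5 + j0
Denominator: (j2768) + 905 = 905 + j2768
|N| = √(5² + 0²) ≈ 5, ∠N ≈ 0.00°
|D| = √(905² + 2768²) ≈ 2912.2, ∠D ≈ 71.89°
|H| = 5 / 2912.2 ≈ 0.0017169
Gain = 20 log₁₀(0.0017169) ≈ -55.31 dB
∠H = 0.00° − 71.89° = -71.89°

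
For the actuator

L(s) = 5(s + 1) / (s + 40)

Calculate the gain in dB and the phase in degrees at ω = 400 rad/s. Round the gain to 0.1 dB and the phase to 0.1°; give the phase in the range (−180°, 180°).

13.9 dB, 5.6°

At s = jω = j400:
zero (s+1): 1 + j400 → |·| = √(1²+400²) = √160001 ≈ 400, ∠ = arctan(400/1) ≈ 89.86°
pole (s+40): 40 + j400 → |·| = √(40²+400²) = √161600 ≈ 402, ∠ = arctan(400/40) ≈ 84.29°
|L| = 5 · 400 / 402 ≈ 4.9751
Gain = 20 log₁₀(4.9751) ≈ 13.94 dB
∠L = 89.86° − 84.29° = 5.57°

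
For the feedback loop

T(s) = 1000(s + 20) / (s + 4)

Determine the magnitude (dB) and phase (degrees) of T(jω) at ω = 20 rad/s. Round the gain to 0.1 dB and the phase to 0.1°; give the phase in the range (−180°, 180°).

At s = jω = j20:
zero (s+20): 20 + j20 → |·| = √(20²+20²) = √800 ≈ 28.284, ∠ = arctan(20/20) ≈ 45.00°
pole (s+4): 4 + j20 → |·| = √(4²+20²) = √416 ≈ 20.396, ∠ = arctan(20/4) ≈ 78.69°
|T| = 1000 · 28.284 / 20.396 ≈ 1386.7
Gain = 20 log₁₀(1386.7) ≈ 62.84 dB
∠T = 45.00° − 78.69° = -33.69°

62.8 dB, -33.7°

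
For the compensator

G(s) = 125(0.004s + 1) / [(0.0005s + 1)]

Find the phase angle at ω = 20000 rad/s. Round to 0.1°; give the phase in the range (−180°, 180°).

5.0°

At ω = 20000 rad/s:
zero (1 + j20000·0.004) = 1 + j80 → |·| ≈ 80.006, ∠ ≈ 89.28°
pole (1 + j20000·0.0005) = 1 + j10 → |·| ≈ 10.05, ∠ ≈ 84.29°
∠G = (89.28°) − (84.29°) = 4.99°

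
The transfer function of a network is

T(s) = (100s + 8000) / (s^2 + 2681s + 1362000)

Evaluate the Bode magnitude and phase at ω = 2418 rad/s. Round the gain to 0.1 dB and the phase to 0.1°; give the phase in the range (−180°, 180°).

-30.3 dB, -36.6°

Substitute s = j2418:
Numerator: 100(j2418) + 8000 = 8000 + j241800
Denominator: (j2418)^2 + 2681(j2418) + 1362000 = -4484724 + j6482658
|N| = √(8000² + 241800²) ≈ 2.4193e+05, ∠N ≈ 88.11°
|D| = √(4484724² + 6482658²) ≈ 7.8827e+06, ∠D ≈ 124.68°
|T| = 2.4193e+05 / 7.8827e+06 ≈ 0.030691
Gain = 20 log₁₀(0.030691) ≈ -30.26 dB
∠T = 88.11° − 124.68° = -36.57°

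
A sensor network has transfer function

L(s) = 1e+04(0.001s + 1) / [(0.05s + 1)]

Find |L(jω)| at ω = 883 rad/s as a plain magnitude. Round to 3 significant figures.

302

At ω = 883 rad/s:
zero (1 + j883·0.001) = 1 + j0.883 → |·| ≈ 1.334, ∠ ≈ 41.44°
pole (1 + j883·0.05) = 1 + j44.15 → |·| ≈ 44.161, ∠ ≈ 88.70°
|L| = 1e+04 · 1.334 / (44.161) ≈ 302.08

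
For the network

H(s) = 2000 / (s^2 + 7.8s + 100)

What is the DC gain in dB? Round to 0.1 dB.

H(0) = 2000 / 100 = 20
20 log₁₀(20) ≈ 26.02 dB

26.0 dB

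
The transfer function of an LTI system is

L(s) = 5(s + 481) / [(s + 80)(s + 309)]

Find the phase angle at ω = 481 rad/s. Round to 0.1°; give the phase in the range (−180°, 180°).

-92.8°

At s = jω = j481:
zero (s+481): 481 + j481 → |·| = √(481²+481²) = √462722 ≈ 680.24, ∠ = arctan(481/481) ≈ 45.00°
pole (s+80): 80 + j481 → |·| = √(80²+481²) = √237761 ≈ 487.61, ∠ = arctan(481/80) ≈ 80.56°
pole (s+309): 309 + j481 → |·| = √(309²+481²) = √326842 ≈ 571.7, ∠ = arctan(481/309) ≈ 57.28°
∠L = 45.00° − 137.84° = -92.84°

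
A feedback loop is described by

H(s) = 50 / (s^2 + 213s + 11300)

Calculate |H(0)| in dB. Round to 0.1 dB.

H(0) = 50 / 11300 ≈ 0.0044248
20 log₁₀(0.0044248) ≈ -47.08 dB

-47.1 dB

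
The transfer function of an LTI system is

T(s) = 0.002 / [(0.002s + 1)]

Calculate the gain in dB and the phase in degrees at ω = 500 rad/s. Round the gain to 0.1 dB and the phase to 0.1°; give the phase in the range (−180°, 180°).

At ω = 500 rad/s:
pole (1 + j500·0.002) = 1 + j1 → |·| ≈ 1.4142, ∠ ≈ 45.00°
|T| = 0.002 · 1 / (1.4142) ≈ 0.0014142
Gain = 20 log₁₀(0.0014142) ≈ -56.99 dB
∠T = (0°) − (45.00°) = -45.00°

-57.0 dB, -45.0°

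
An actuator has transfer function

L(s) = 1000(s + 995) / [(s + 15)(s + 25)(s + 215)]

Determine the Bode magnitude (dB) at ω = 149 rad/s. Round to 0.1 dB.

At s = jω = j149:
zero (s+995): 995 + j149 → |·| = √(995²+149²) = √1012226 ≈ 1006.1, ∠ = arctan(149/995) ≈ 8.52°
pole (s+15): 15 + j149 → |·| = √(15²+149²) = √22426 ≈ 149.75, ∠ = arctan(149/15) ≈ 84.25°
pole (s+25): 25 + j149 → |·| = √(25²+149²) = √22826 ≈ 151.08, ∠ = arctan(149/25) ≈ 80.48°
pole (s+215): 215 + j149 → |·| = √(215²+149²) = √68426 ≈ 261.58, ∠ = arctan(149/215) ≈ 34.72°
|L| = 1000 · 1006.1 / 5.918e+06 ≈ 0.17001
Gain = 20 log₁₀(0.17001) ≈ -15.39 dB

-15.4 dB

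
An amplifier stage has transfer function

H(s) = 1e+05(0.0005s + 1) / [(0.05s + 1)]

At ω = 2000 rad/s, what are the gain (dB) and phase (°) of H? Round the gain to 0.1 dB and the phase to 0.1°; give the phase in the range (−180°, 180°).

At ω = 2000 rad/s:
zero (1 + j2000·0.0005) = 1 + j1 → |·| ≈ 1.4142, ∠ ≈ 45.00°
pole (1 + j2000·0.05) = 1 + j100 → |·| ≈ 100, ∠ ≈ 89.43°
|H| = 1e+05 · 1.4142 / (100) ≈ 1414.2
Gain = 20 log₁₀(1414.2) ≈ 63.01 dB
∠H = (45.00°) − (89.43°) = -44.43°

63.0 dB, -44.4°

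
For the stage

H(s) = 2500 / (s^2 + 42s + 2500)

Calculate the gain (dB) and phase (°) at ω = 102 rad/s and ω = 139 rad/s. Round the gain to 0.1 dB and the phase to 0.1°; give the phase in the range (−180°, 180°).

ω = 102: -11.1 dB, -151.5°; ω = 139: -17.1 dB, -160.9°

At s = jω = j102:
quadratic: (j102)² + 42·j102 + 2500 = -7904 + j4284 → |·| ≈ 8990.3, ∠ ≈ 151.54°
|H| = 2500 / 8990.3 ≈ 0.27808
Gain = 20 log₁₀(0.27808) ≈ -11.12 dB
∠H = 0.00° − 151.54° = -151.54°

At s = jω = j139:
quadratic: (j139)² + 42·j139 + 2500 = -16821 + j5838 → |·| ≈ 17805, ∠ ≈ 160.86°
|H| = 2500 / 17805 ≈ 0.14041
Gain = 20 log₁₀(0.14041) ≈ -17.05 dB
∠H = 0.00° − 160.86° = -160.86°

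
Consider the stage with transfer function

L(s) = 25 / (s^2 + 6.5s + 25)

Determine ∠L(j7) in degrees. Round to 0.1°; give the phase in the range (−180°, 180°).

-117.8°

At s = jω = j7:
quadratic: (j7)² + 6.5·j7 + 25 = -24 + j45.5 → |·| ≈ 51.442, ∠ ≈ 117.81°
∠L = 0.00° − 117.81° = -117.81°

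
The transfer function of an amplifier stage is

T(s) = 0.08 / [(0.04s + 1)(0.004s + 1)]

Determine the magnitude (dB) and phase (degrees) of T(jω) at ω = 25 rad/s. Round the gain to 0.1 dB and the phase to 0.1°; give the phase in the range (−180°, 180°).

At ω = 25 rad/s:
pole (1 + j25·0.04) = 1 + j1 → |·| ≈ 1.4142, ∠ ≈ 45.00°
pole (1 + j25·0.004) = 1 + j0.1 → |·| ≈ 1.005, ∠ ≈ 5.71°
|T| = 0.08 · 1 / (1.4142 · 1.005) ≈ 0.056288
Gain = 20 log₁₀(0.056288) ≈ -24.99 dB
∠T = (0°) − (45.00° + 5.71°) = -50.71°

-25.0 dB, -50.7°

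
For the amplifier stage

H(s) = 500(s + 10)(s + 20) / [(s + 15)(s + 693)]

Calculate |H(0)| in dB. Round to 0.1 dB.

19.7 dB

H(0) = 500·10·20 / (15·693) ≈ 9.62
20 log₁₀(9.62) ≈ 19.66 dB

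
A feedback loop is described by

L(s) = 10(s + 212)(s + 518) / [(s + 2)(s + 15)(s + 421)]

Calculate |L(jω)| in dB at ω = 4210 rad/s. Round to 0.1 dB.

At s = jω = j4210:
zero (s+212): 212 + j4210 → |·| = √(212²+4210²) = √17769044 ≈ 4215.3, ∠ = arctan(4210/212) ≈ 87.12°
zero (s+518): 518 + j4210 → |·| = √(518²+4210²) = √17992424 ≈ 4241.7, ∠ = arctan(4210/518) ≈ 82.99°
pole (s+2): 2 + j4210 → |·| = √(2²+4210²) = √17724104 ≈ 4210, ∠ = arctan(4210/2) ≈ 89.97°
pole (s+15): 15 + j4210 → |·| = √(15²+4210²) = √17724325 ≈ 4210, ∠ = arctan(4210/15) ≈ 89.80°
pole (s+421): 421 + j4210 → |·| = √(421²+4210²) = √17901341 ≈ 4231, ∠ = arctan(4210/421) ≈ 84.29°
|L| = 10 · 1.788e+07 / 7.4991e+10 ≈ 0.0023843
Gain = 20 log₁₀(0.0023843) ≈ -52.45 dB

-52.5 dB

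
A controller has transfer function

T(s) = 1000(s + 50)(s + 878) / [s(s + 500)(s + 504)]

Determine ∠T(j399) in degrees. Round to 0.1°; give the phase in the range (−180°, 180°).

At s = jω = j399:
zero (s+50): 50 + j399 → |·| = √(50²+399²) = √161701 ≈ 402.12, ∠ = arctan(399/50) ≈ 82.86°
zero (s+878): 878 + j399 → |·| = √(878²+399²) = √930085 ≈ 964.41, ∠ = arctan(399/878) ≈ 24.44°
pole (s+500): 500 + j399 → |·| = √(500²+399²) = √409201 ≈ 639.69, ∠ = arctan(399/500) ≈ 38.59°
pole (s+504): 504 + j399 → |·| = √(504²+399²) = √413217 ≈ 642.82, ∠ = arctan(399/504) ≈ 38.37°
pole at origin: |s| = 399, ∠ = 90.00° (in denominator)
∠T = 107.30° − 166.96° = -59.66°

-59.7°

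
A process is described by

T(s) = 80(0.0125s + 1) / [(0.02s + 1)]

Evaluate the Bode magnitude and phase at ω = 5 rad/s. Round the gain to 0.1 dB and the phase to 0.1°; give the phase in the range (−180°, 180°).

At ω = 5 rad/s:
zero (1 + j5·0.0125) = 1 + j0.0625 → |·| ≈ 1.002, ∠ ≈ 3.58°
pole (1 + j5·0.02) = 1 + j0.1 → |·| ≈ 1.005, ∠ ≈ 5.71°
|T| = 80 · 1.002 / (1.005) ≈ 79.761
Gain = 20 log₁₀(79.761) ≈ 38.04 dB
∠T = (3.58°) − (5.71°) = -2.13°

38.0 dB, -2.1°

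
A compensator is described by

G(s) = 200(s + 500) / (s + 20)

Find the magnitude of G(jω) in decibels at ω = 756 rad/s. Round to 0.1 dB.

At s = jω = j756:
zero (s+500): 500 + j756 → |·| = √(500²+756²) = √821536 ≈ 906.39, ∠ = arctan(756/500) ≈ 56.52°
pole (s+20): 20 + j756 → |·| = √(20²+756²) = √571936 ≈ 756.26, ∠ = arctan(756/20) ≈ 88.48°
|G| = 200 · 906.39 / 756.26 ≈ 239.7
Gain = 20 log₁₀(239.7) ≈ 47.59 dB

47.6 dB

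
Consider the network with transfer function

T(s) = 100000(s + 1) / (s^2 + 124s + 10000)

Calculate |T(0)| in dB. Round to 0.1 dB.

T(0) = 100000·1 / 10000 = 10
20 log₁₀(10) ≈ 20.00 dB

20.0 dB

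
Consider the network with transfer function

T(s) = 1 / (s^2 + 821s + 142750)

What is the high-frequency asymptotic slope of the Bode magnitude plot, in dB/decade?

-40 dB/decade

Each pole contributes −20 dB/decade at high frequency; each zero contributes +20 dB/decade.
Net: 0 zero(s) − 2 pole(s) → -40 dB/decade.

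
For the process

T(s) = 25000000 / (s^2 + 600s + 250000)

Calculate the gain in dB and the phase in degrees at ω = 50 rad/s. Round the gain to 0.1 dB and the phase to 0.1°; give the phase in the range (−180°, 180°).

40.0 dB, -6.9°

At s = jω = j50:
quadratic: (j50)² + 600·j50 + 250000 = 247500 + j30000 → |·| ≈ 2.4931e+05, ∠ ≈ 6.91°
|T| = 25000000 / 2.4931e+05 ≈ 100.28
Gain = 20 log₁₀(100.28) ≈ 40.02 dB
∠T = 0.00° − 6.91° = -6.91°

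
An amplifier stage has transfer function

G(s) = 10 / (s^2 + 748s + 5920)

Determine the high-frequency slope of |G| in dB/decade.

-40 dB/decade

Each pole contributes −20 dB/decade at high frequency; each zero contributes +20 dB/decade.
Net: 0 zero(s) − 2 pole(s) → -40 dB/decade.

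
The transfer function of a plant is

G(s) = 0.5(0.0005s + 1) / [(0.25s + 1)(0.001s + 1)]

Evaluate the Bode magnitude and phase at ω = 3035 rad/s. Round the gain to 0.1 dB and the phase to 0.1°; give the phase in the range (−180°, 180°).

-68.5 dB, -105.1°

At ω = 3035 rad/s:
zero (1 + j3035·0.0005) = 1 + j1.5175 → |·| ≈ 1.8174, ∠ ≈ 56.62°
pole (1 + j3035·0.25) = 1 + j758.75 → |·| ≈ 758.75, ∠ ≈ 89.92°
pole (1 + j3035·0.001) = 1 + j3.035 → |·| ≈ 3.1955, ∠ ≈ 71.76°
|G| = 0.5 · 1.8174 / (758.75 · 3.1955) ≈ 0.00037479
Gain = 20 log₁₀(0.00037479) ≈ -68.52 dB
∠G = (56.62°) − (89.92° + 71.76°) = -105.06°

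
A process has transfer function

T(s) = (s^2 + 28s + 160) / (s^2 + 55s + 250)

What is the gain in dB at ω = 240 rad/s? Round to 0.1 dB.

Substitute s = j240:
Numerator: (j240)^2 + 28(j240) + 160 = -57440 + j6720
Denominator: (j240)^2 + 55(j240) + 250 = -57350 + j13200
|N| = √(57440² + 6720²) ≈ 57832, ∠N ≈ 173.33°
|D| = √(57350² + 13200²) ≈ 58849, ∠D ≈ 167.04°
|T| = 57832 / 58849 ≈ 0.98272
Gain = 20 log₁₀(0.98272) ≈ -0.15 dB

-0.2 dB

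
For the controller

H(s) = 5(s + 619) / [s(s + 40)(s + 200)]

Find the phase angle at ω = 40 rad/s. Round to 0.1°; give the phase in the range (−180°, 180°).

-142.6°

At s = jω = j40:
zero (s+619): 619 + j40 → |·| = √(619²+40²) = √384761 ≈ 620.29, ∠ = arctan(40/619) ≈ 3.70°
pole (s+40): 40 + j40 → |·| = √(40²+40²) = √3200 ≈ 56.569, ∠ = arctan(40/40) ≈ 45.00°
pole (s+200): 200 + j40 → |·| = √(200²+40²) = √41600 ≈ 203.96, ∠ = arctan(40/200) ≈ 11.31°
pole at origin: |s| = 40, ∠ = 90.00° (in denominator)
∠H = 3.70° − 146.31° = -142.61°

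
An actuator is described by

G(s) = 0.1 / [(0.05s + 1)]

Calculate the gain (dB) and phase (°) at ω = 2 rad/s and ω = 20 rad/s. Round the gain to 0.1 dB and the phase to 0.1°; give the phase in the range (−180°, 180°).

ω = 2: -20.0 dB, -5.7°; ω = 20: -23.0 dB, -45.0°

At ω = 2 rad/s:
pole (1 + j2·0.05) = 1 + j0.1 → |·| ≈ 1.005, ∠ ≈ 5.71°
|G| = 0.1 · 1 / (1.005) ≈ 0.099502
Gain = 20 log₁₀(0.099502) ≈ -20.04 dB
∠G = (0°) − (5.71°) = -5.71°

At ω = 20 rad/s:
pole (1 + j20·0.05) = 1 + j1 → |·| ≈ 1.4142, ∠ ≈ 45.00°
|G| = 0.1 · 1 / (1.4142) ≈ 0.070711
Gain = 20 log₁₀(0.070711) ≈ -23.01 dB
∠G = (0°) − (45.00°) = -45.00°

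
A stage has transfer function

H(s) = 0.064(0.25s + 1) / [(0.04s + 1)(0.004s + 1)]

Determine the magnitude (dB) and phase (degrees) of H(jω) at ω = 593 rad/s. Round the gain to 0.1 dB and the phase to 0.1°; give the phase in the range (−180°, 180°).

At ω = 593 rad/s:
zero (1 + j593·0.25) = 1 + j148.25 → |·| ≈ 148.25, ∠ ≈ 89.61°
pole (1 + j593·0.04) = 1 + j23.72 → |·| ≈ 23.741, ∠ ≈ 87.59°
pole (1 + j593·0.004) = 1 + j2.372 → |·| ≈ 2.5742, ∠ ≈ 67.14°
|H| = 0.064 · 148.25 / (23.741 · 2.5742) ≈ 0.15525
Gain = 20 log₁₀(0.15525) ≈ -16.18 dB
∠H = (89.61°) − (87.59° + 67.14°) = -65.12°

-16.2 dB, -65.1°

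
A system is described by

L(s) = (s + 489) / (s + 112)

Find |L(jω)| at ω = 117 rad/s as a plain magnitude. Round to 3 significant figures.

At s = jω = j117:
zero (s+489): 489 + j117 → |·| = √(489²+117²) = √252810 ≈ 502.8, ∠ = arctan(117/489) ≈ 13.46°
pole (s+112): 112 + j117 → |·| = √(112²+117²) = √26233 ≈ 161.97, ∠ = arctan(117/112) ≈ 46.25°
|L| = 1 · 502.8 / 161.97 ≈ 3.1043

3.10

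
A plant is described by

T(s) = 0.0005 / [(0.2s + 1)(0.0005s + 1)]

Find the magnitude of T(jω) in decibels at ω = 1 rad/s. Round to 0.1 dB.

-66.2 dB

At ω = 1 rad/s:
pole (1 + j1·0.2) = 1 + j0.2 → |·| ≈ 1.0198, ∠ ≈ 11.31°
pole (1 + j1·0.0005) = 1 + j0.0005 → |·| ≈ 1, ∠ ≈ 0.03°
|T| = 0.0005 · 1 / (1.0198 · 1) ≈ 0.00049029
Gain = 20 log₁₀(0.00049029) ≈ -66.19 dB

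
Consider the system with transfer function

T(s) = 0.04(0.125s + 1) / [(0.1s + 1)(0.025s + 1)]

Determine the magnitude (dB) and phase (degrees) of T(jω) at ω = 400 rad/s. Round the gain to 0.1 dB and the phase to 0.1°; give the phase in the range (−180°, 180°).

At ω = 400 rad/s:
zero (1 + j400·0.125) = 1 + j50 → |·| ≈ 50.01, ∠ ≈ 88.85°
pole (1 + j400·0.1) = 1 + j40 → |·| ≈ 40.012, ∠ ≈ 88.57°
pole (1 + j400·0.025) = 1 + j10 → |·| ≈ 10.05, ∠ ≈ 84.29°
|T| = 0.04 · 50.01 / (40.012 · 10.05) ≈ 0.0049746
Gain = 20 log₁₀(0.0049746) ≈ -46.06 dB
∠T = (88.85°) − (88.57° + 84.29°) = -84.01°

-46.1 dB, -84.0°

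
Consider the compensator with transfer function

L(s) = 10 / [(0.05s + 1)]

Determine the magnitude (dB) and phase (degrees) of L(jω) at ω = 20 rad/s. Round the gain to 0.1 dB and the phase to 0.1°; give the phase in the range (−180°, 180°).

17.0 dB, -45.0°

At ω = 20 rad/s:
pole (1 + j20·0.05) = 1 + j1 → |·| ≈ 1.4142, ∠ ≈ 45.00°
|L| = 10 · 1 / (1.4142) ≈ 7.0711
Gain = 20 log₁₀(7.0711) ≈ 16.99 dB
∠L = (0°) − (45.00°) = -45.00°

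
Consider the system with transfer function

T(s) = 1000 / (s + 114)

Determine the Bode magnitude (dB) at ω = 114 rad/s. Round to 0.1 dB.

15.9 dB

Substitute s = j114:
Numerator: 1000 = 1000 + j0
Denominator: (j114) + 114 = 114 + j114
|N| = √(1000² + 0²) ≈ 1000, ∠N ≈ 0.00°
|D| = √(114² + 114²) ≈ 161.22, ∠D ≈ 45.00°
|T| = 1000 / 161.22 ≈ 6.2027
Gain = 20 log₁₀(6.2027) ≈ 15.85 dB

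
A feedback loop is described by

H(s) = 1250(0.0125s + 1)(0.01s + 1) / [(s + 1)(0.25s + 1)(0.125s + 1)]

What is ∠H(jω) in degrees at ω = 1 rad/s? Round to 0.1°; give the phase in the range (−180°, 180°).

At ω = 1 rad/s:
zero (1 + j1·0.0125) = 1 + j0.0125 → |·| ≈ 1.0001, ∠ ≈ 0.72°
zero (1 + j1·0.01) = 1 + j0.01 → |·| ≈ 1, ∠ ≈ 0.57°
pole (1 + j1·1) = 1 + j1 → |·| ≈ 1.4142, ∠ ≈ 45.00°
pole (1 + j1·0.25) = 1 + j0.25 → |·| ≈ 1.0308, ∠ ≈ 14.04°
pole (1 + j1·0.125) = 1 + j0.125 → |·| ≈ 1.0078, ∠ ≈ 7.13°
∠H = (0.72° + 0.57°) − (45.00° + 14.04° + 7.13°) = -64.88°

-64.9°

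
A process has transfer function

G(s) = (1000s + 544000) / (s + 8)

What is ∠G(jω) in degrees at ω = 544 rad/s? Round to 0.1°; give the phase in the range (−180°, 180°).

-44.2°

Substitute s = j544:
Numerator: 1000(j544) + 544000 = 544000 + j544000
Denominator: (j544) + 8 = 8 + j544
|N| = √(544000² + 544000²) ≈ 7.6933e+05, ∠N ≈ 45.00°
|D| = √(8² + 544²) ≈ 544.06, ∠D ≈ 89.16°
∠G = 45.00° − 89.16° = -44.16°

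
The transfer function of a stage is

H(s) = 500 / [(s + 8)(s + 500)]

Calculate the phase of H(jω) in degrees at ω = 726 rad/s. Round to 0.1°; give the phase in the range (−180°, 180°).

At s = jω = j726:
pole (s+8): 8 + j726 → |·| = √(8²+726²) = √527140 ≈ 726.04, ∠ = arctan(726/8) ≈ 89.37°
pole (s+500): 500 + j726 → |·| = √(500²+726²) = √777076 ≈ 881.52, ∠ = arctan(726/500) ≈ 55.44°
∠H = 0.00° − 144.81° = -144.81°

-144.8°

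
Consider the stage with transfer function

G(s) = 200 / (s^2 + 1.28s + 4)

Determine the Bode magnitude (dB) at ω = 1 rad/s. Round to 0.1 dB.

At s = jω = j1:
quadratic: (j1)² + 1.28·j1 + 4 = 3 + j1.28 → |·| ≈ 3.2617, ∠ ≈ 23.11°
|G| = 200 / 3.2617 ≈ 61.318
Gain = 20 log₁₀(61.318) ≈ 35.75 dB

35.8 dB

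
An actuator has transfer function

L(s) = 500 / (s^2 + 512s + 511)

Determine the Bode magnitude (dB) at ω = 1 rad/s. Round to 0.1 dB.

-3.2 dB

Substitute s = j1:
Numerator: 500 = 500 + j0
Denominator: (j1)^2 + 512(j1) + 511 = 510 + j512
|N| = √(500² + 0²) ≈ 500, ∠N ≈ 0.00°
|D| = √(510² + 512²) ≈ 722.66, ∠D ≈ 45.11°
|L| = 500 / 722.66 ≈ 0.69189
Gain = 20 log₁₀(0.69189) ≈ -3.20 dB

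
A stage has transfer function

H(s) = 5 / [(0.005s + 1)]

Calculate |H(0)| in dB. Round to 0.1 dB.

14.0 dB

H(0) = 5 · 1 / 1 = 5
20 log₁₀(5) ≈ 13.98 dB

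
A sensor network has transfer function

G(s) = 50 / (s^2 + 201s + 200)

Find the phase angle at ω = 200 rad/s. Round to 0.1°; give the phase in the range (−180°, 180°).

-134.7°

Substitute s = j200:
Numerator: 50 = 50 + j0
Denominator: (j200)^2 + 201(j200) + 200 = -39800 + j40200
|N| = √(50² + 0²) ≈ 50, ∠N ≈ 0.00°
|D| = √(39800² + 40200²) ≈ 56569, ∠D ≈ 134.71°
∠G = 0.00° − 134.71° = -134.71°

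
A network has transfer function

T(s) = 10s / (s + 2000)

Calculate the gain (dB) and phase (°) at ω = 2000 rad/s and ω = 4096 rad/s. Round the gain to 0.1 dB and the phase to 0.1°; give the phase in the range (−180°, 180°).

ω = 2000: 17.0 dB, 45.0°; ω = 4096: 19.1 dB, 26.0°

At s = jω = j2000:
zero at origin: s = j2000 → |·| = 2000, ∠ = 90.00°
pole (s+2000): 2000 + j2000 → |·| = √(2000²+2000²) = √8000000 ≈ 2828.4, ∠ = arctan(2000/2000) ≈ 45.00°
|T| = 10 · 2000 / 2828.4 ≈ 7.0711
Gain = 20 log₁₀(7.0711) ≈ 16.99 dB
∠T = 90.00° − 45.00° = 45.00°

At s = jω = j4096:
zero at origin: s = j4096 → |·| = 4096, ∠ = 90.00°
pole (s+2000): 2000 + j4096 → |·| = √(2000²+4096²) = √20777216 ≈ 4558.2, ∠ = arctan(4096/2000) ≈ 63.97°
|T| = 10 · 4096 / 4558.2 ≈ 8.986
Gain = 20 log₁₀(8.986) ≈ 19.07 dB
∠T = 90.00° − 63.97° = 26.03°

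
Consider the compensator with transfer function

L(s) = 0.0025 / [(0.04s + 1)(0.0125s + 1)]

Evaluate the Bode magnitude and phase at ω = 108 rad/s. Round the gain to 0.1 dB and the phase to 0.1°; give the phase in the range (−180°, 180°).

-69.5 dB, -130.4°

At ω = 108 rad/s:
pole (1 + j108·0.04) = 1 + j4.32 → |·| ≈ 4.4342, ∠ ≈ 76.97°
pole (1 + j108·0.0125) = 1 + j1.35 → |·| ≈ 1.68, ∠ ≈ 53.47°
|L| = 0.0025 · 1 / (4.4342 · 1.68) ≈ 0.00033559
Gain = 20 log₁₀(0.00033559) ≈ -69.48 dB
∠L = (0°) − (76.97° + 53.47°) = -130.44°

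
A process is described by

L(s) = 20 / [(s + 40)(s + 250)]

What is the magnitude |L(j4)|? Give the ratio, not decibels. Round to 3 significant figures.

0.00199

At s = jω = j4:
pole (s+40): 40 + j4 → |·| = √(40²+4²) = √1616 ≈ 40.2, ∠ = arctan(4/40) ≈ 5.71°
pole (s+250): 250 + j4 → |·| = √(250²+4²) = √62516 ≈ 250.03, ∠ = arctan(4/250) ≈ 0.92°
|L| = 20 / 10051 ≈ 0.0019899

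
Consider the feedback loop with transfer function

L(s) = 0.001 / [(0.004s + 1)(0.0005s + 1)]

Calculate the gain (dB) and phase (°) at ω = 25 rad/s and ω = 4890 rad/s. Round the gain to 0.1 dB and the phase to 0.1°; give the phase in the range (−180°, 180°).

ω = 25: -60.0 dB, -6.4°; ω = 4890: -94.3 dB, -154.8°

At ω = 25 rad/s:
pole (1 + j25·0.004) = 1 + j0.1 → |·| ≈ 1.005, ∠ ≈ 5.71°
pole (1 + j25·0.0005) = 1 + j0.0125 → |·| ≈ 1.0001, ∠ ≈ 0.72°
|L| = 0.001 · 1 / (1.005 · 1.0001) ≈ 0.00099493
Gain = 20 log₁₀(0.00099493) ≈ -60.04 dB
∠L = (0°) − (5.71° + 0.72°) = -6.43°

At ω = 4890 rad/s:
pole (1 + j4890·0.004) = 1 + j19.56 → |·| ≈ 19.586, ∠ ≈ 87.07°
pole (1 + j4890·0.0005) = 1 + j2.445 → |·| ≈ 2.6416, ∠ ≈ 67.76°
|L| = 0.001 · 1 / (19.586 · 2.6416) ≈ 1.9328e-05
Gain = 20 log₁₀(1.9328e-05) ≈ -94.28 dB
∠L = (0°) − (87.07° + 67.76°) = -154.83°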